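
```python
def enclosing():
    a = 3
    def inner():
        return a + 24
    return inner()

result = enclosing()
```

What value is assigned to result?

Step 1: enclosing() defines a = 3.
Step 2: inner() reads a = 3 from enclosing scope, returns 3 + 24 = 27.
Step 3: result = 27

The answer is 27.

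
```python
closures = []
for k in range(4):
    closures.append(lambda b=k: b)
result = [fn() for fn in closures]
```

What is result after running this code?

Step 1: Default arg b=k captures k at each iteration.
Step 2: Each lambda has its own default: 0, 1, ..., 3.
Step 3: result = [0, 1, 2, 3]

The answer is [0, 1, 2, 3].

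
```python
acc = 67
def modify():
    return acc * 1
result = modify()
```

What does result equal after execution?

Step 1: acc = 67 is defined globally.
Step 2: modify() looks up acc from global scope = 67, then computes 67 * 1 = 67.
Step 3: result = 67

The answer is 67.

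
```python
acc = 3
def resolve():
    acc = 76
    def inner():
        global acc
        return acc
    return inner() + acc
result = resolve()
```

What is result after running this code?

Step 1: Global acc = 3. resolve() shadows with local acc = 76.
Step 2: inner() uses global keyword, so inner() returns global acc = 3.
Step 3: resolve() returns 3 + 76 = 79

The answer is 79.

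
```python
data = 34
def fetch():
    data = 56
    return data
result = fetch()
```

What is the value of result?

Step 1: Global data = 34.
Step 2: fetch() creates local data = 56, shadowing the global.
Step 3: Returns local data = 56. result = 56

The answer is 56.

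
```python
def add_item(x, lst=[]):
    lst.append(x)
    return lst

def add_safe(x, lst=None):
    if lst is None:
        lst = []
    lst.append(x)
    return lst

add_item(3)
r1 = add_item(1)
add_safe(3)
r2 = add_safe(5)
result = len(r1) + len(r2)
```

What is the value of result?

Step 1: add_item shares mutable default: after 2 calls, lst = [3, 1], len = 2.
Step 2: add_safe creates fresh list each time: r2 = [5], len = 1.
Step 3: result = 2 + 1 = 3

The answer is 3.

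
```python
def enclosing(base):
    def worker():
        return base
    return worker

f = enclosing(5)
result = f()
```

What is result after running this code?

Step 1: enclosing(5) creates closure capturing base = 5.
Step 2: f() returns the captured base = 5.
Step 3: result = 5

The answer is 5.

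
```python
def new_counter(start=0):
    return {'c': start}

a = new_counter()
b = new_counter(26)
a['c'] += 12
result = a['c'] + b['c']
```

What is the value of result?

Step 1: new_counter() returns a new dict each call (immutable default 0).
Step 2: a = {'c': 0}, b = {'c': 26}.
Step 3: a['c'] += 12 = 12. result = 12 + 26 = 38

The answer is 38.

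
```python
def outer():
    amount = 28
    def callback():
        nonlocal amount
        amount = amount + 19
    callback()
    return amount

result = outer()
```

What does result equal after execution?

Step 1: outer() sets amount = 28.
Step 2: callback() uses nonlocal to modify amount in outer's scope: amount = 28 + 19 = 47.
Step 3: outer() returns the modified amount = 47

The answer is 47.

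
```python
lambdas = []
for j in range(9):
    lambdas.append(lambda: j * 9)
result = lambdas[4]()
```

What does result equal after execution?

Step 1: All lambdas reference the same variable j (late binding).
Step 2: After the loop, j = 8. Every lambda returns j * 9.
Step 3: lambdas[4]() = 8 * 9 = 72

The answer is 72.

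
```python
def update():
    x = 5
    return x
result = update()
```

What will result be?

Step 1: update() defines x = 5 in its local scope.
Step 2: return x finds the local variable x = 5.
Step 3: result = 5

The answer is 5.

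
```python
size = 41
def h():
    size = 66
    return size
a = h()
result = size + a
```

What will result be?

Step 1: Global size = 41. h() returns local size = 66.
Step 2: a = 66. Global size still = 41.
Step 3: result = 41 + 66 = 107

The answer is 107.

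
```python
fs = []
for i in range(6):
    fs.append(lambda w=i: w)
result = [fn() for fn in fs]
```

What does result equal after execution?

Step 1: Default arg w=i captures i at each iteration.
Step 2: Each lambda has its own default: 0, 1, ..., 5.
Step 3: result = [0, 1, 2, 3, 4, 5]

The answer is [0, 1, 2, 3, 4, 5].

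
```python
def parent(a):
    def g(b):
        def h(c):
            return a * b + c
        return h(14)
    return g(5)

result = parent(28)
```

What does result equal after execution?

Step 1: a = 28, b = 5, c = 14.
Step 2: h() computes a * b + c = 28 * 5 + 14 = 154.
Step 3: result = 154

The answer is 154.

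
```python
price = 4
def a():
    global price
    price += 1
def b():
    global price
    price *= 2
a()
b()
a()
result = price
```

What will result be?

Step 1: price = 4.
Step 2: a(): price = 4 + 1 = 5.
Step 3: b(): price = 5 * 2 = 10.
Step 4: a(): price = 10 + 1 = 11

The answer is 11.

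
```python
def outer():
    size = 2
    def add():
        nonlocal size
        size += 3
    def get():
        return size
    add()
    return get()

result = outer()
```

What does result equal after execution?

Step 1: size = 2. add() modifies it via nonlocal, get() reads it.
Step 2: add() makes size = 2 + 3 = 5.
Step 3: get() returns 5. result = 5

The answer is 5.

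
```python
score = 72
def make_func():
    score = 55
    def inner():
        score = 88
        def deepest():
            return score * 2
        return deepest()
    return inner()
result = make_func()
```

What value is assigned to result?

Step 1: deepest() looks up score through LEGB: not local, finds score = 88 in enclosing inner().
Step 2: Returns 88 * 2 = 176.
Step 3: result = 176

The answer is 176.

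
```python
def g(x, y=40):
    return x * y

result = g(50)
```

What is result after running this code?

Step 1: g(50) uses default y = 40.
Step 2: Returns 50 * 40 = 2000.
Step 3: result = 2000

The answer is 2000.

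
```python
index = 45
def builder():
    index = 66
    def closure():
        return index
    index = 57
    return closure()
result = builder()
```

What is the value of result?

Step 1: builder() sets index = 66, then later index = 57.
Step 2: closure() is called after index is reassigned to 57. Closures capture variables by reference, not by value.
Step 3: result = 57

The answer is 57.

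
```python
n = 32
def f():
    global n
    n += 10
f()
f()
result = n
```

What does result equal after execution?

Step 1: n = 32.
Step 2: First f(): n = 32 + 10 = 42.
Step 3: Second f(): n = 42 + 10 = 52. result = 52

The answer is 52.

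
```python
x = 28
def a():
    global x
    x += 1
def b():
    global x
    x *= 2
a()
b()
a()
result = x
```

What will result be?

Step 1: x = 28.
Step 2: a(): x = 28 + 1 = 29.
Step 3: b(): x = 29 * 2 = 58.
Step 4: a(): x = 58 + 1 = 59

The answer is 59.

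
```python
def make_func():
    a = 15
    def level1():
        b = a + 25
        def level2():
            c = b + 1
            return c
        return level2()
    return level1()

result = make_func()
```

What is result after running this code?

Step 1: a = 15. b = a + 25 = 40.
Step 2: c = b + 1 = 40 + 1 = 41.
Step 3: result = 41

The answer is 41.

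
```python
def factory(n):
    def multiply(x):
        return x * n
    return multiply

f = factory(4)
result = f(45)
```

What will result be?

Step 1: factory(4) returns multiply closure with n = 4.
Step 2: f(45) computes 45 * 4 = 180.
Step 3: result = 180

The answer is 180.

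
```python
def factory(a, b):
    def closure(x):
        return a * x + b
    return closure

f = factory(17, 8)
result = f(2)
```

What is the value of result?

Step 1: factory(17, 8) captures a = 17, b = 8.
Step 2: f(2) computes 17 * 2 + 8 = 42.
Step 3: result = 42

The answer is 42.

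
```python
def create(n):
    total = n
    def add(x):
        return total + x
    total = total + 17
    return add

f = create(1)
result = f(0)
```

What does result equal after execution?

Step 1: create(1) sets total = 1, then total = 1 + 17 = 18.
Step 2: Closures capture by reference, so add sees total = 18.
Step 3: f(0) returns 18 + 0 = 18

The answer is 18.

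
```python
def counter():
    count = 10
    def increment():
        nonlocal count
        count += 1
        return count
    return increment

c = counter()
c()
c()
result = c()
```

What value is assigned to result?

Step 1: counter() creates closure with count = 10.
Step 2: Each c() call increments count via nonlocal. After 3 calls: 10 + 3 = 13.
Step 3: result = 13

The answer is 13.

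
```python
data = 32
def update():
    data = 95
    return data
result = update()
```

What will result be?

Step 1: Global data = 32.
Step 2: update() creates local data = 95, shadowing the global.
Step 3: Returns local data = 95. result = 95

The answer is 95.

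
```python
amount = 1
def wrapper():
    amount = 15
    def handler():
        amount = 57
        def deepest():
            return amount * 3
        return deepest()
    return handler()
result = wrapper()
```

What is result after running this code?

Step 1: deepest() looks up amount through LEGB: not local, finds amount = 57 in enclosing handler().
Step 2: Returns 57 * 3 = 171.
Step 3: result = 171

The answer is 171.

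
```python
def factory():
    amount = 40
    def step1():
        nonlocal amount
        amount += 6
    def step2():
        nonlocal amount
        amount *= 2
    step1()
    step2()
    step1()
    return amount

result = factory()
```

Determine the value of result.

Step 1: amount = 40.
Step 2: step1(): amount = 40 + 6 = 46.
Step 3: step2(): amount = 46 * 2 = 92.
Step 4: step1(): amount = 92 + 6 = 98. result = 98

The answer is 98.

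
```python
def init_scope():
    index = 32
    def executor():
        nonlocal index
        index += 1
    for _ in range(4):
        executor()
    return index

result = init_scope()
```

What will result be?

Step 1: index = 32.
Step 2: executor() is called 4 times in a loop, each adding 1 via nonlocal.
Step 3: index = 32 + 1 * 4 = 36

The answer is 36.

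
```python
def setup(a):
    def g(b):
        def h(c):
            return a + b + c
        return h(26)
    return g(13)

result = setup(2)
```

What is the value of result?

Step 1: a = 2, b = 13, c = 26 across three nested scopes.
Step 2: h() accesses all three via LEGB rule.
Step 3: result = 2 + 13 + 26 = 41

The answer is 41.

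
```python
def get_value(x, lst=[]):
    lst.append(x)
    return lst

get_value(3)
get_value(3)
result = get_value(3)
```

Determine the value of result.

Step 1: Mutable default argument gotcha! The list [] is created once.
Step 2: Each call appends to the SAME list: [3], [3, 3], [3, 3, 3].
Step 3: result = [3, 3, 3]

The answer is [3, 3, 3].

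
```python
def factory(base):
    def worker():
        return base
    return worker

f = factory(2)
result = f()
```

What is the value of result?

Step 1: factory(2) creates closure capturing base = 2.
Step 2: f() returns the captured base = 2.
Step 3: result = 2

The answer is 2.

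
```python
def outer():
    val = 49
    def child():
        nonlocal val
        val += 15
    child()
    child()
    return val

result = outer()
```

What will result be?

Step 1: val starts at 49.
Step 2: child() is called 2 times, each adding 15.
Step 3: val = 49 + 15 * 2 = 79

The answer is 79.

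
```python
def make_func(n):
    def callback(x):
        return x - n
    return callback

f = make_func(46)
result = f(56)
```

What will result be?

Step 1: make_func(46) creates a closure capturing n = 46.
Step 2: f(56) computes 56 - 46 = 10.
Step 3: result = 10

The answer is 10.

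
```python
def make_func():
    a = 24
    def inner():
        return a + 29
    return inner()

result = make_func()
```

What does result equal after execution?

Step 1: make_func() defines a = 24.
Step 2: inner() reads a = 24 from enclosing scope, returns 24 + 29 = 53.
Step 3: result = 53

The answer is 53.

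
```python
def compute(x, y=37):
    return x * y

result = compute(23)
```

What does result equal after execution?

Step 1: compute(23) uses default y = 37.
Step 2: Returns 23 * 37 = 851.
Step 3: result = 851

The answer is 851.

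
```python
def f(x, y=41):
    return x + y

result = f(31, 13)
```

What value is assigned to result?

Step 1: f(31, 13) overrides default y with 13.
Step 2: Returns 31 + 13 = 44.
Step 3: result = 44

The answer is 44.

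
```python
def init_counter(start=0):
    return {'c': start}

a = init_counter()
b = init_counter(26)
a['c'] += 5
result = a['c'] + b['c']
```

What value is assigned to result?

Step 1: init_counter() returns a new dict each call (immutable default 0).
Step 2: a = {'c': 0}, b = {'c': 26}.
Step 3: a['c'] += 5 = 5. result = 5 + 26 = 31

The answer is 31.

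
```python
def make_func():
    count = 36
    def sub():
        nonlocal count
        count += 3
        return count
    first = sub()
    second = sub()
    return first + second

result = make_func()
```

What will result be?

Step 1: count starts at 36.
Step 2: First call: count = 36 + 3 = 39, returns 39.
Step 3: Second call: count = 39 + 3 = 42, returns 42.
Step 4: result = 39 + 42 = 81

The answer is 81.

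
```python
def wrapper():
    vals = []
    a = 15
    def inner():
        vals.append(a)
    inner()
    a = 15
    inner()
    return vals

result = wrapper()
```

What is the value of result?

Step 1: a = 15. inner() appends current a to vals.
Step 2: First inner(): appends 15. Then a = 15.
Step 3: Second inner(): appends 15 (closure sees updated a). result = [15, 15]

The answer is [15, 15].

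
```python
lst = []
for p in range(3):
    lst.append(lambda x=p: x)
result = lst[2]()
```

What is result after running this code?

Step 1: Default argument x=p captures p's value at each iteration.
Step 2: lst[2] captured x = 2 when p was 2.
Step 3: result = 2

The answer is 2.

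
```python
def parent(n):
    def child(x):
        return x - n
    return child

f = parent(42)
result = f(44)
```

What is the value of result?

Step 1: parent(42) creates a closure capturing n = 42.
Step 2: f(44) computes 44 - 42 = 2.
Step 3: result = 2

The answer is 2.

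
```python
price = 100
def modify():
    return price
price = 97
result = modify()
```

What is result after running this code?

Step 1: price is first set to 100, then reassigned to 97.
Step 2: modify() is called after the reassignment, so it looks up the current global price = 97.
Step 3: result = 97

The answer is 97.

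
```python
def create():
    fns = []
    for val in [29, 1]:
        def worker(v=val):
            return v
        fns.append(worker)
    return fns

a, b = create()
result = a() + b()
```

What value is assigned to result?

Step 1: Default argument v=val captures val at each iteration.
Step 2: a() returns 29 (captured at first iteration), b() returns 1 (captured at second).
Step 3: result = 29 + 1 = 30

The answer is 30.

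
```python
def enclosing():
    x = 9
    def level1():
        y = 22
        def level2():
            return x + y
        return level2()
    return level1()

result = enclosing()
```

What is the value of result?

Step 1: x = 9 in enclosing. y = 22 in level1.
Step 2: level2() reads x = 9 and y = 22 from enclosing scopes.
Step 3: result = 9 + 22 = 31

The answer is 31.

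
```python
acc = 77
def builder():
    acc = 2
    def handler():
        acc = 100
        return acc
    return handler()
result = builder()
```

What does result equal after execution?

Step 1: Three scopes define acc: global (77), builder (2), handler (100).
Step 2: handler() has its own local acc = 100, which shadows both enclosing and global.
Step 3: result = 100 (local wins in LEGB)

The answer is 100.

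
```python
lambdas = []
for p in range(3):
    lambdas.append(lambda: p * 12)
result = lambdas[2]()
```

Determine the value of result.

Step 1: All lambdas reference the same variable p (late binding).
Step 2: After the loop, p = 2. Every lambda returns p * 12.
Step 3: lambdas[2]() = 2 * 12 = 24

The answer is 24.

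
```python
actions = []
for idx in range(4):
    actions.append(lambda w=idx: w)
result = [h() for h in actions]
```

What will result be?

Step 1: Default arg w=idx captures idx at each iteration.
Step 2: Each lambda has its own default: 0, 1, ..., 3.
Step 3: result = [0, 1, 2, 3]

The answer is [0, 1, 2, 3].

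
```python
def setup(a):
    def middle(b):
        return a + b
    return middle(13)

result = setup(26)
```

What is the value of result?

Step 1: setup(26) passes a = 26.
Step 2: middle(13) has b = 13, reads a = 26 from enclosing.
Step 3: result = 26 + 13 = 39

The answer is 39.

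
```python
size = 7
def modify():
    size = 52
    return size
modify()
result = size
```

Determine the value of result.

Step 1: Global size = 7.
Step 2: modify() creates local size = 52 (shadow, not modification).
Step 3: After modify() returns, global size is unchanged. result = 7

The answer is 7.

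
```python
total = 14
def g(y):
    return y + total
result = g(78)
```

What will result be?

Step 1: total = 14 is defined globally.
Step 2: g(78) uses parameter y = 78 and looks up total from global scope = 14.
Step 3: result = 78 + 14 = 92

The answer is 92.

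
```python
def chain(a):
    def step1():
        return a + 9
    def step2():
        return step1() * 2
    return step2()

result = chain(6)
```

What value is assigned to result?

Step 1: chain(6) captures a = 6.
Step 2: step2() calls step1() which returns 6 + 9 = 15.
Step 3: step2() returns 15 * 2 = 30

The answer is 30.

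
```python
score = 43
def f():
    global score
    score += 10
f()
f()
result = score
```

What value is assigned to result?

Step 1: score = 43.
Step 2: First f(): score = 43 + 10 = 53.
Step 3: Second f(): score = 53 + 10 = 63. result = 63

The answer is 63.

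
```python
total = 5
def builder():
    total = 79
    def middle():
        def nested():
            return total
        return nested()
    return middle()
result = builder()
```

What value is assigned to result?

Step 1: builder() defines total = 79. middle() and nested() have no local total.
Step 2: nested() checks local (none), enclosing middle() (none), enclosing builder() and finds total = 79.
Step 3: result = 79

The answer is 79.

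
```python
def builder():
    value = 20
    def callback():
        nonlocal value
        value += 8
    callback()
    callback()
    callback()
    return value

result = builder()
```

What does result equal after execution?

Step 1: value starts at 20.
Step 2: callback() is called 3 times, each adding 8.
Step 3: value = 20 + 8 * 3 = 44

The answer is 44.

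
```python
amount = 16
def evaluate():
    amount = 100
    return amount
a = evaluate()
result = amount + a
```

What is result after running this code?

Step 1: Global amount = 16. evaluate() returns local amount = 100.
Step 2: a = 100. Global amount still = 16.
Step 3: result = 16 + 100 = 116

The answer is 116.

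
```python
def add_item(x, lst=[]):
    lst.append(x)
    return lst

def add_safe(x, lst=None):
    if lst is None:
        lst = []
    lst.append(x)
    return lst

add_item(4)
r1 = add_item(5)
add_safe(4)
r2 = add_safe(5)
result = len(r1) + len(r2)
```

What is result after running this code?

Step 1: add_item shares mutable default: after 2 calls, lst = [4, 5], len = 2.
Step 2: add_safe creates fresh list each time: r2 = [5], len = 1.
Step 3: result = 2 + 1 = 3

The answer is 3.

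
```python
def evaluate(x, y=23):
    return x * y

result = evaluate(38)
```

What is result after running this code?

Step 1: evaluate(38) uses default y = 23.
Step 2: Returns 38 * 23 = 874.
Step 3: result = 874

The answer is 874.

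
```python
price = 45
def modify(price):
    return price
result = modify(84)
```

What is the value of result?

Step 1: Global price = 45.
Step 2: modify(84) takes parameter price = 84, which shadows the global.
Step 3: result = 84

The answer is 84.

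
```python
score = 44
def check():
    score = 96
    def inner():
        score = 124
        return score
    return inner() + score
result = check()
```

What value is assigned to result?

Step 1: check() has local score = 96. inner() has local score = 124.
Step 2: inner() returns its local score = 124.
Step 3: check() returns 124 + its own score (96) = 220

The answer is 220.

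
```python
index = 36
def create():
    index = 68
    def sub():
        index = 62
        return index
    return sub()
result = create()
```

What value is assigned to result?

Step 1: Three scopes define index: global (36), create (68), sub (62).
Step 2: sub() has its own local index = 62, which shadows both enclosing and global.
Step 3: result = 62 (local wins in LEGB)

The answer is 62.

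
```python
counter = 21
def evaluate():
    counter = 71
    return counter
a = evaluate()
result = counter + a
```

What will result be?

Step 1: Global counter = 21. evaluate() returns local counter = 71.
Step 2: a = 71. Global counter still = 21.
Step 3: result = 21 + 71 = 92

The answer is 92.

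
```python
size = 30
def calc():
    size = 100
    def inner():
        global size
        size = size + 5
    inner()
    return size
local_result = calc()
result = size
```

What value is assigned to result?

Step 1: Global size = 30. calc() creates local size = 100.
Step 2: inner() declares global size and adds 5: global size = 30 + 5 = 35.
Step 3: calc() returns its local size = 100 (unaffected by inner).
Step 4: result = global size = 35

The answer is 35.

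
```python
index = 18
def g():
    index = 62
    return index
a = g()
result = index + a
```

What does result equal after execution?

Step 1: Global index = 18. g() returns local index = 62.
Step 2: a = 62. Global index still = 18.
Step 3: result = 18 + 62 = 80

The answer is 80.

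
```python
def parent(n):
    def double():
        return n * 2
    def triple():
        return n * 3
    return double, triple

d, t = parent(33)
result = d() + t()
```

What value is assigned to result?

Step 1: Both closures capture the same n = 33.
Step 2: d() = 33 * 2 = 66, t() = 33 * 3 = 99.
Step 3: result = 66 + 99 = 165

The answer is 165.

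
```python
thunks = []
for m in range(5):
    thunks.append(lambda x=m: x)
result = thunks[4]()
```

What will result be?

Step 1: Default argument x=m captures m's value at each iteration.
Step 2: thunks[4] captured x = 4 when m was 4.
Step 3: result = 4

The answer is 4.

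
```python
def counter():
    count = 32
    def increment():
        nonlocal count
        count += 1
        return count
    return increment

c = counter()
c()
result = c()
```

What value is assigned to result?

Step 1: counter() creates closure with count = 32.
Step 2: Each c() call increments count via nonlocal. After 2 calls: 32 + 2 = 34.
Step 3: result = 34

The answer is 34.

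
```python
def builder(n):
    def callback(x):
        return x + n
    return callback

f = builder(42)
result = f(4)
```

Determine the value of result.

Step 1: builder(42) creates a closure that captures n = 42.
Step 2: f(4) calls the closure with x = 4, returning 4 + 42 = 46.
Step 3: result = 46

The answer is 46.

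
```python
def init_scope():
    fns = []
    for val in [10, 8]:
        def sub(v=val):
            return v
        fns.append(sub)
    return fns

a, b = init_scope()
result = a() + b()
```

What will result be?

Step 1: Default argument v=val captures val at each iteration.
Step 2: a() returns 10 (captured at first iteration), b() returns 8 (captured at second).
Step 3: result = 10 + 8 = 18

The answer is 18.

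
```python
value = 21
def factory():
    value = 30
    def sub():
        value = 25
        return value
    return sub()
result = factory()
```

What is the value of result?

Step 1: Three scopes define value: global (21), factory (30), sub (25).
Step 2: sub() has its own local value = 25, which shadows both enclosing and global.
Step 3: result = 25 (local wins in LEGB)

The answer is 25.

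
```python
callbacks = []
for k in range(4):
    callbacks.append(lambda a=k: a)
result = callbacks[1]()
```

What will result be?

Step 1: Default argument a=k captures k's value at each iteration.
Step 2: callbacks[1] captured a = 1 when k was 1.
Step 3: result = 1

The answer is 1.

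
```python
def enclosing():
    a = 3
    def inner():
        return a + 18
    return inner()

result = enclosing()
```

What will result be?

Step 1: enclosing() defines a = 3.
Step 2: inner() reads a = 3 from enclosing scope, returns 3 + 18 = 21.
Step 3: result = 21

The answer is 21.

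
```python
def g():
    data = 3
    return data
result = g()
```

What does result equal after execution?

Step 1: g() defines data = 3 in its local scope.
Step 2: return data finds the local variable data = 3.
Step 3: result = 3

The answer is 3.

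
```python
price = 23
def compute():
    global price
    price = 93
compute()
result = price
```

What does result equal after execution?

Step 1: price = 23 globally.
Step 2: compute() declares global price and sets it to 93.
Step 3: After compute(), global price = 93. result = 93

The answer is 93.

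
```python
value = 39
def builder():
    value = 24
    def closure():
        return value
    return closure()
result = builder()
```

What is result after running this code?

Step 1: value = 39 globally, but builder() defines value = 24 locally.
Step 2: closure() looks up value. Not in local scope, so checks enclosing scope (builder) and finds value = 24.
Step 3: result = 24

The answer is 24.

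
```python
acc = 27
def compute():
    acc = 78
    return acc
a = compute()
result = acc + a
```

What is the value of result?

Step 1: Global acc = 27. compute() returns local acc = 78.
Step 2: a = 78. Global acc still = 27.
Step 3: result = 27 + 78 = 105

The answer is 105.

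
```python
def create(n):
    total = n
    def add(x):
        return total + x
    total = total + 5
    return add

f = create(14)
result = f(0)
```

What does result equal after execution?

Step 1: create(14) sets total = 14, then total = 14 + 5 = 19.
Step 2: Closures capture by reference, so add sees total = 19.
Step 3: f(0) returns 19 + 0 = 19

The answer is 19.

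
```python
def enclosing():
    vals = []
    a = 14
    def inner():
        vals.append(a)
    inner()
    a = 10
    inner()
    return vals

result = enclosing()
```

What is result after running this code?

Step 1: a = 14. inner() appends current a to vals.
Step 2: First inner(): appends 14. Then a = 10.
Step 3: Second inner(): appends 10 (closure sees updated a). result = [14, 10]

The answer is [14, 10].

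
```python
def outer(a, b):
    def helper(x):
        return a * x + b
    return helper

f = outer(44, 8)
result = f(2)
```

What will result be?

Step 1: outer(44, 8) captures a = 44, b = 8.
Step 2: f(2) computes 44 * 2 + 8 = 96.
Step 3: result = 96

The answer is 96.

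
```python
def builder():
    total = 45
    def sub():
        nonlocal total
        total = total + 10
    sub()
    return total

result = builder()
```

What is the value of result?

Step 1: builder() sets total = 45.
Step 2: sub() uses nonlocal to modify total in builder's scope: total = 45 + 10 = 55.
Step 3: builder() returns the modified total = 55

The answer is 55.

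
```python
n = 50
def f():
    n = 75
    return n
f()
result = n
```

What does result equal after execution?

Step 1: n = 50 globally.
Step 2: f() creates a LOCAL n = 75 (no global keyword!).
Step 3: The global n is unchanged. result = 50

The answer is 50.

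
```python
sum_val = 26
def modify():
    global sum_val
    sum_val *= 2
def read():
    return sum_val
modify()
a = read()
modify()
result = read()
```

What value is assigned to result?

Step 1: sum_val = 26.
Step 2: First modify(): sum_val = 26 * 2 = 52.
Step 3: Second modify(): sum_val = 52 * 2 = 104.
Step 4: read() returns 104

The answer is 104.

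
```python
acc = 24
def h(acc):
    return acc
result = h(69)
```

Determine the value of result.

Step 1: Global acc = 24.
Step 2: h(69) takes parameter acc = 69, which shadows the global.
Step 3: result = 69

The answer is 69.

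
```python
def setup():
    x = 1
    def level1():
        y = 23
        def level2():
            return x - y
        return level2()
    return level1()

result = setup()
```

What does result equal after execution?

Step 1: x = 1 in setup. y = 23 in level1.
Step 2: level2() reads x = 1 and y = 23 from enclosing scopes.
Step 3: result = 1 - 23 = -22

The answer is -22.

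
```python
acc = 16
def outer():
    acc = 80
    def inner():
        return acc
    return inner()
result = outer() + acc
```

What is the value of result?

Step 1: Global acc = 16. outer() shadows with acc = 80.
Step 2: inner() returns enclosing acc = 80. outer() = 80.
Step 3: result = 80 + global acc (16) = 96

The answer is 96.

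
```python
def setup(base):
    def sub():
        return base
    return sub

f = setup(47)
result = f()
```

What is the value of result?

Step 1: setup(47) creates closure capturing base = 47.
Step 2: f() returns the captured base = 47.
Step 3: result = 47

The answer is 47.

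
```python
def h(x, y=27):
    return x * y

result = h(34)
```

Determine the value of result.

Step 1: h(34) uses default y = 27.
Step 2: Returns 34 * 27 = 918.
Step 3: result = 918

The answer is 918.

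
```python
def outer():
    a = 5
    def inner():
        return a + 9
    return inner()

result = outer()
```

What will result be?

Step 1: outer() defines a = 5.
Step 2: inner() reads a = 5 from enclosing scope, returns 5 + 9 = 14.
Step 3: result = 14

The answer is 14.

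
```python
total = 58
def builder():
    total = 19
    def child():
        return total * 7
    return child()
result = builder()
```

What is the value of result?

Step 1: builder() shadows global total with total = 19.
Step 2: child() finds total = 19 in enclosing scope, computes 19 * 7 = 133.
Step 3: result = 133

The answer is 133.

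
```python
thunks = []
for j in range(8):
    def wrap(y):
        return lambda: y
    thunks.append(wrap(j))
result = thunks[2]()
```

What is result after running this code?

Step 1: wrap(j) creates a new scope capturing y = j at call time.
Step 2: thunks[2] = wrap(2), so its lambda captures y = 2.
Step 3: result = 2 (closure factory fixes late binding)

The answer is 2.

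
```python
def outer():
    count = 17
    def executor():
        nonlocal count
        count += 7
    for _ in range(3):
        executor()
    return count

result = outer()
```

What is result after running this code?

Step 1: count = 17.
Step 2: executor() is called 3 times in a loop, each adding 7 via nonlocal.
Step 3: count = 17 + 7 * 3 = 38

The answer is 38.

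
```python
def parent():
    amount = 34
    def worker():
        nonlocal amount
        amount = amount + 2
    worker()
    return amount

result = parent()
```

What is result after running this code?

Step 1: parent() sets amount = 34.
Step 2: worker() uses nonlocal to modify amount in parent's scope: amount = 34 + 2 = 36.
Step 3: parent() returns the modified amount = 36

The answer is 36.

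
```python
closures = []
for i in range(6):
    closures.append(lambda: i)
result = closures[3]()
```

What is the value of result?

Step 1: The loop creates 6 lambdas, all referencing the same variable i.
Step 2: After the loop, i = 5 (final value).
Step 3: closures[3]() looks up i at call time and finds 5. This is the late binding gotcha. result = 5

The answer is 5.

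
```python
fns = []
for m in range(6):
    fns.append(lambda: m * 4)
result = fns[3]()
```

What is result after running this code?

Step 1: All lambdas reference the same variable m (late binding).
Step 2: After the loop, m = 5. Every lambda returns m * 4.
Step 3: fns[3]() = 5 * 4 = 20

The answer is 20.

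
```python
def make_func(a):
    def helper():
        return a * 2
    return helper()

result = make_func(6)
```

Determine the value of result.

Step 1: make_func(6) binds parameter a = 6.
Step 2: helper() accesses a = 6 from enclosing scope.
Step 3: result = 6 * 2 = 12

The answer is 12.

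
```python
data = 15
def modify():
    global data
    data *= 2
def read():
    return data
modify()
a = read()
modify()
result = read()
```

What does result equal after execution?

Step 1: data = 15.
Step 2: First modify(): data = 15 * 2 = 30.
Step 3: Second modify(): data = 30 * 2 = 60.
Step 4: read() returns 60

The answer is 60.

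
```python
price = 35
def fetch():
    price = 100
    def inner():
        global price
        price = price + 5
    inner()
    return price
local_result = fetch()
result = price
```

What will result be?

Step 1: Global price = 35. fetch() creates local price = 100.
Step 2: inner() declares global price and adds 5: global price = 35 + 5 = 40.
Step 3: fetch() returns its local price = 100 (unaffected by inner).
Step 4: result = global price = 40

The answer is 40.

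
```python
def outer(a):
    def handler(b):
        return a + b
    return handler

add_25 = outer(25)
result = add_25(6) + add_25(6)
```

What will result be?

Step 1: add_25 captures a = 25.
Step 2: add_25(6) = 25 + 6 = 31, called twice.
Step 3: result = 31 + 31 = 62

The answer is 62.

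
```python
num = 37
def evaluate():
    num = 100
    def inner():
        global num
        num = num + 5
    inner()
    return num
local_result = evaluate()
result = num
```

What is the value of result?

Step 1: Global num = 37. evaluate() creates local num = 100.
Step 2: inner() declares global num and adds 5: global num = 37 + 5 = 42.
Step 3: evaluate() returns its local num = 100 (unaffected by inner).
Step 4: result = global num = 42

The answer is 42.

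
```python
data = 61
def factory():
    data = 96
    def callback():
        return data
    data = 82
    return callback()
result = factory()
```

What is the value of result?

Step 1: factory() sets data = 96, then later data = 82.
Step 2: callback() is called after data is reassigned to 82. Closures capture variables by reference, not by value.
Step 3: result = 82

The answer is 82.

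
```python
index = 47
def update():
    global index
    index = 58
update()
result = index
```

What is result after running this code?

Step 1: index = 47 globally.
Step 2: update() declares global index and sets it to 58.
Step 3: After update(), global index = 58. result = 58

The answer is 58.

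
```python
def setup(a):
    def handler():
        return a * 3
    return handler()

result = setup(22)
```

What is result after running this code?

Step 1: setup(22) binds parameter a = 22.
Step 2: handler() accesses a = 22 from enclosing scope.
Step 3: result = 22 * 3 = 66

The answer is 66.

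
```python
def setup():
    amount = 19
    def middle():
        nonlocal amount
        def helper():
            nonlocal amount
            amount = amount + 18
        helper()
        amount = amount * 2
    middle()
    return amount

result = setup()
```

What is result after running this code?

Step 1: amount = 19.
Step 2: helper() adds 18: amount = 19 + 18 = 37.
Step 3: middle() doubles: amount = 37 * 2 = 74.
Step 4: result = 74

The answer is 74.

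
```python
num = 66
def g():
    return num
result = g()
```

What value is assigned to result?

Step 1: num = 66 is defined in the global scope.
Step 2: g() looks up num. No local num exists, so Python checks the global scope via LEGB rule and finds num = 66.
Step 3: result = 66

The answer is 66.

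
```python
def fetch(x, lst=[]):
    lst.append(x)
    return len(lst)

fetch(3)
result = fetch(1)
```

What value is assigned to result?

Step 1: Mutable default list persists between calls.
Step 2: First call: lst = [3], len = 1. Second call: lst = [3, 1], len = 2.
Step 3: result = 2

The answer is 2.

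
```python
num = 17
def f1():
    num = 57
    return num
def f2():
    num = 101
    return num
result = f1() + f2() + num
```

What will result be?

Step 1: Each function shadows global num with its own local.
Step 2: f1() returns 57, f2() returns 101.
Step 3: Global num = 17 is unchanged. result = 57 + 101 + 17 = 175

The answer is 175.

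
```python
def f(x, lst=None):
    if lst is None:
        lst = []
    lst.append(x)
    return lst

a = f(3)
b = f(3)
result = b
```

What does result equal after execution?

Step 1: None default with guard creates a NEW list each call.
Step 2: a = [3] (fresh list). b = [3] (another fresh list).
Step 3: result = [3] (this is the fix for mutable default)

The answer is [3].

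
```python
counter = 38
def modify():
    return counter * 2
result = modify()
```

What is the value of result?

Step 1: counter = 38 is defined globally.
Step 2: modify() looks up counter from global scope = 38, then computes 38 * 2 = 76.
Step 3: result = 76

The answer is 76.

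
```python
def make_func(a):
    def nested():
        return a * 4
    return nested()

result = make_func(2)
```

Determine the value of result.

Step 1: make_func(2) binds parameter a = 2.
Step 2: nested() accesses a = 2 from enclosing scope.
Step 3: result = 2 * 4 = 8

The answer is 8.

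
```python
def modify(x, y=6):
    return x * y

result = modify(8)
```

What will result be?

Step 1: modify(8) uses default y = 6.
Step 2: Returns 8 * 6 = 48.
Step 3: result = 48

The answer is 48.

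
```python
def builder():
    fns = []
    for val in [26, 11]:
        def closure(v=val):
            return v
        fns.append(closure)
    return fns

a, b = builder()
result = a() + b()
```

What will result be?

Step 1: Default argument v=val captures val at each iteration.
Step 2: a() returns 26 (captured at first iteration), b() returns 11 (captured at second).
Step 3: result = 26 + 11 = 37

The answer is 37.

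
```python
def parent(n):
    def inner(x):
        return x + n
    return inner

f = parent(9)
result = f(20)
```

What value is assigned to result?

Step 1: parent(9) creates a closure that captures n = 9.
Step 2: f(20) calls the closure with x = 20, returning 20 + 9 = 29.
Step 3: result = 29

The answer is 29.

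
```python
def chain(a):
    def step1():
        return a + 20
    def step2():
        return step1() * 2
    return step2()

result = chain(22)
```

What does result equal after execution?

Step 1: chain(22) captures a = 22.
Step 2: step2() calls step1() which returns 22 + 20 = 42.
Step 3: step2() returns 42 * 2 = 84

The answer is 84.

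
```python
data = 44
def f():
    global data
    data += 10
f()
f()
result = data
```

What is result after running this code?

Step 1: data = 44.
Step 2: First f(): data = 44 + 10 = 54.
Step 3: Second f(): data = 54 + 10 = 64. result = 64

The answer is 64.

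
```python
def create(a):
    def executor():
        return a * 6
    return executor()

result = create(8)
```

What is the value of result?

Step 1: create(8) binds parameter a = 8.
Step 2: executor() accesses a = 8 from enclosing scope.
Step 3: result = 8 * 6 = 48

The answer is 48.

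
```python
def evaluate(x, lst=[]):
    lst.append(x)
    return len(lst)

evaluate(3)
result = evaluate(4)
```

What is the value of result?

Step 1: Mutable default list persists between calls.
Step 2: First call: lst = [3], len = 1. Second call: lst = [3, 4], len = 2.
Step 3: result = 2

The answer is 2.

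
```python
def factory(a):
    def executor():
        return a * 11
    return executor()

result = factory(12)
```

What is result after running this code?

Step 1: factory(12) binds parameter a = 12.
Step 2: executor() accesses a = 12 from enclosing scope.
Step 3: result = 12 * 11 = 132

The answer is 132.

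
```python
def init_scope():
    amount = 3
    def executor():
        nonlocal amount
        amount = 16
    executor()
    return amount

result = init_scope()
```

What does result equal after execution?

Step 1: init_scope() sets amount = 3.
Step 2: executor() uses nonlocal to reassign amount = 16.
Step 3: result = 16

The answer is 16.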